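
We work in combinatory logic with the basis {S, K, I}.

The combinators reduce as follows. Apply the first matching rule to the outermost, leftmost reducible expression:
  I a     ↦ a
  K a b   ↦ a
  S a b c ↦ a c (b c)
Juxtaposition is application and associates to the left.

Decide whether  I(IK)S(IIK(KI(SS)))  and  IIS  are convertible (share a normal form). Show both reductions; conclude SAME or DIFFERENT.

Term A:
  start: I(IK)S(IIK(KI(SS)))
  step 1: IKS(IIK(KI(SS)))
  step 2: KS(IIK(KI(SS)))
  step 3: S

Term B:
  start: IIS
  step 1: IS
  step 2: S

Answer: SAME — A ⇓ S, B ⇓ S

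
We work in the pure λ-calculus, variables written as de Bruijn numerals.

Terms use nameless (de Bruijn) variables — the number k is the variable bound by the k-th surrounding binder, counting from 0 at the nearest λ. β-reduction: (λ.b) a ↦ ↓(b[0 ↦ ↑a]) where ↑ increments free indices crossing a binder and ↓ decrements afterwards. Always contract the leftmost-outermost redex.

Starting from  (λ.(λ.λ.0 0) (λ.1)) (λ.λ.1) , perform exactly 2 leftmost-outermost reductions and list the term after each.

  start: (λ.(λ.λ.0 0) (λ.1)) (λ.λ.1)
  →1  (λ.λ.0 0) (λ.λ.λ.1)
  →2  λ.0 0

Answer: after 2 steps: λ.0 0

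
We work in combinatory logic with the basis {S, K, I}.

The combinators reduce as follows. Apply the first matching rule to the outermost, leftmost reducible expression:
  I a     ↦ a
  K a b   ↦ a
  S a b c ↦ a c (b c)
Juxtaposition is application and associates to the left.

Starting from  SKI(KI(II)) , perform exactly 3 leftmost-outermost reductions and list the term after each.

  start: SKI(KI(II))
  step 1: K(KI(II))(I(KI(II)))
  step 2: KI(II)
  step 3: I

Answer: after 3 steps: I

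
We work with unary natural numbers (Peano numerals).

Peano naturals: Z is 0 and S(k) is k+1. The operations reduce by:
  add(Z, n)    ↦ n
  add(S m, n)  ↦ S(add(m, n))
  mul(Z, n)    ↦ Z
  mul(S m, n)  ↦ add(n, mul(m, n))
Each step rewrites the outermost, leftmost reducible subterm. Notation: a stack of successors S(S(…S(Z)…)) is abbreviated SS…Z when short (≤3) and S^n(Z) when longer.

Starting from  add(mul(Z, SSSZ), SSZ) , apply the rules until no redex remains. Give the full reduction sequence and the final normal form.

  start: add(mul(Z, SSSZ), SSZ)
  [1] add(Z, SSZ)
  [2] SSZ

Answer: normal form = SSZ  (in 2 steps)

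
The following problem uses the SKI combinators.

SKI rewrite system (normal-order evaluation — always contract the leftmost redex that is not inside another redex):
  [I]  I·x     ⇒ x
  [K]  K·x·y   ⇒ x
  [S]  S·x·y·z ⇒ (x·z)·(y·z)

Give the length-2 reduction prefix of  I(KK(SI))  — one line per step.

Answer: after 2 steps: K

Reduction:
  start: I(KK(SI))
  [1] KK(SI)
  [2] K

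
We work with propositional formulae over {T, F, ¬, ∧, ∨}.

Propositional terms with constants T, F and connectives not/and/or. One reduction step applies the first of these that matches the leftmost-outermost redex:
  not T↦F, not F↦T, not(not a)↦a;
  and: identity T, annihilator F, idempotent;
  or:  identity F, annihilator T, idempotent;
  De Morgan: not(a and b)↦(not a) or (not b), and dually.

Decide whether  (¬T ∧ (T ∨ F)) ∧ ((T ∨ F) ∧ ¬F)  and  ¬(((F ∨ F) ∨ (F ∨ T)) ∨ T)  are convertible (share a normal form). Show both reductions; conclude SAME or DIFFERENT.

Term A:
  start: (¬T ∧ (T ∨ F)) ∧ ((T ∨ F) ∧ ¬F)
  [1] (F ∧ (T ∨ F)) ∧ ((T ∨ F) ∧ ¬F)
  [2] F ∧ ((T ∨ F) ∧ ¬F)
  [3] F

Term B:
  start: ¬(((F ∨ F) ∨ (F ∨ T)) ∨ T)
  [1] ¬((F ∨ F) ∨ (F ∨ T)) ∧ ¬T
  [2] (¬(F ∨ F) ∧ ¬(F ∨ T)) ∧ ¬T
  [3] ((¬F ∧ ¬F) ∧ ¬(F ∨ T)) ∧ ¬T
  [4] (¬F ∧ ¬(F ∨ T)) ∧ ¬T
  [5] (T ∧ ¬(F ∨ T)) ∧ ¬T
  [6] ¬(F ∨ T) ∧ ¬T
  [7] (¬F ∧ ¬T) ∧ ¬T
  [8] (T ∧ ¬T) ∧ ¬T
  [9] ¬T ∧ ¬T
  [10] ¬T
  [11] F

Answer: SAME — A ⇓ F, B ⇓ F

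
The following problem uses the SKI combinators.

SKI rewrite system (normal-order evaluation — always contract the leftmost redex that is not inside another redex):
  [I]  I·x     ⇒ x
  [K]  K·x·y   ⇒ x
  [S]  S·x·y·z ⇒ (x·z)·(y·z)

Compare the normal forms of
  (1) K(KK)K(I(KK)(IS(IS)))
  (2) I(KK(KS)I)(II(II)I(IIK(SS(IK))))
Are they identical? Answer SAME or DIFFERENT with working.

Answer: DIFFERENT — A ⇓ K, B ⇓ I

Working:
Term A:
  start: K(KK)K(I(KK)(IS(IS)))
  →1  KK(I(KK)(IS(IS)))
  →2  K

Term B:
  start: I(KK(KS)I)(II(II)I(IIK(SS(IK))))
  →1  KK(KS)I(II(II)I(IIK(SS(IK))))
  →2  KI(II(II)I(IIK(SS(IK))))
  →3  I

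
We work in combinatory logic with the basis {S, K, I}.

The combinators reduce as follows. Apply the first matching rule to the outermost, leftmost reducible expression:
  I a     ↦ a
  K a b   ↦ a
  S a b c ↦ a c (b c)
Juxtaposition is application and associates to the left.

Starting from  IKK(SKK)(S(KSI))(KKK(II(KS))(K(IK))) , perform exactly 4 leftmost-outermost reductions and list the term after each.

  start: IKK(SKK)(S(KSI))(KKK(II(KS))(K(IK)))
  →1  KK(SKK)(S(KSI))(KKK(II(KS))(K(IK)))
  →2  K(S(KSI))(KKK(II(KS))(K(IK)))
  →3  S(KSI)
  →4  SS

Answer: after 4 steps: SS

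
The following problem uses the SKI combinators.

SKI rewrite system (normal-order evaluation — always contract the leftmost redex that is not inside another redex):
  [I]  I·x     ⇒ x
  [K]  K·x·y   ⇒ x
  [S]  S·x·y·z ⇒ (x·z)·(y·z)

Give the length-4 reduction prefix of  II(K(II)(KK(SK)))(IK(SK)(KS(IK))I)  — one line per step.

Answer: after 4 steps: I(IK(SK)(KS(IK))I)

Working:
  start: II(K(II)(KK(SK)))(IK(SK)(KS(IK))I)
  →1  I(K(II)(KK(SK)))(IK(SK)(KS(IK))I)
  →2  K(II)(KK(SK))(IK(SK)(KS(IK))I)
  →3  II(IK(SK)(KS(IK))I)
  →4  I(IK(SK)(KS(IK))I)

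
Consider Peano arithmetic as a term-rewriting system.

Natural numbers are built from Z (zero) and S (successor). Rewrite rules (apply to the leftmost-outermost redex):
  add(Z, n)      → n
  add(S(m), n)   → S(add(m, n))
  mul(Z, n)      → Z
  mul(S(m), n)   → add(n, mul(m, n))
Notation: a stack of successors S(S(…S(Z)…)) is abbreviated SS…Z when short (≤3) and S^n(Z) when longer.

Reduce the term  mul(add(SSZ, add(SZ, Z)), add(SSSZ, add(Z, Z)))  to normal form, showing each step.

  start: mul(add(SSZ, add(SZ, Z)), add(SSSZ, add(Z, Z)))
  →1  mul(S(add(SZ, add(SZ, Z))), add(SSSZ, add(Z, Z)))
  →2  add(add(SSSZ, add(Z, Z)), mul(add(SZ, add(SZ, Z)), add(SSSZ, add(Z, Z))))
  →3  add(S(add(SSZ, add(Z, Z))), mul(add(SZ, add(SZ, Z)), add(SSSZ, add(Z, Z))))
  →4  S(add(add(SSZ, add(Z, Z)), mul(add(SZ, add(SZ, Z)), add(SSSZ, add(Z, Z)))))
  →5  S(add(S(add(SZ, add(Z, Z))), mul(add(SZ, add(SZ, Z)), add(SSSZ, add(Z, Z)))))
  →6  S(S(add(add(SZ, add(Z, Z)), mul(add(SZ, add(SZ, Z)), add(SSSZ, add(Z, Z))))))
  →7  S(S(add(S(add(Z, add(Z, Z))), mul(add(SZ, add(SZ, Z)), add(SSSZ, add(Z, Z))))))
  →8  S(S(S(add(add(Z, add(Z, Z)), mul(add(SZ, add(SZ, Z)), add(SSSZ, add(Z, Z)))))))
  →9  S(S(S(add(add(Z, Z), mul(add(SZ, add(SZ, Z)), add(SSSZ, add(Z, Z)))))))
  →10  S(S(S(add(Z, mul(add(SZ, add(SZ, Z)), add(SSSZ, add(Z, Z)))))))
  →11  S(S(S(mul(add(SZ, add(SZ, Z)), add(SSSZ, add(Z, Z))))))
  →12  S(S(S(mul(S(add(Z, add(SZ, Z))), add(SSSZ, add(Z, Z))))))
  →13  S(S(S(add(add(SSSZ, add(Z, Z)), mul(add(Z, add(SZ, Z)), add(SSSZ, add(Z, Z)))))))
  →14  S(S(S(add(S(add(SSZ, add(Z, Z))), mul(add(Z, add(SZ, Z)), add(SSSZ, add(Z, Z)))))))
  →15  S(S(S(S(add(add(SSZ, add(Z, Z)), mul(add(Z, add(SZ, Z)), add(SSSZ, add(Z, Z))))))))
  →16  S(S(S(S(add(S(add(SZ, add(Z, Z))), mul(add(Z, add(SZ, Z)), add(SSSZ, add(Z, Z))))))))
  →17  S(S(S(S(S(add(add(SZ, add(Z, Z)), mul(add(Z, add(SZ, Z)), add(SSSZ, add(Z, Z)))))))))
  →18  S(S(S(S(S(add(S(add(Z, add(Z, Z))), mul(add(Z, add(SZ, Z)), add(SSSZ, add(Z, Z)))))))))
  →19  S(S(S(S(S(S(add(add(Z, add(Z, Z)), mul(add(Z, add(SZ, Z)), add(SSSZ, add(Z, Z))))))))))
  →20  S(S(S(S(S(S(add(add(Z, Z), mul(add(Z, add(SZ, Z)), add(SSSZ, add(Z, Z))))))))))
  →21  S(S(S(S(S(S(add(Z, mul(add(Z, add(SZ, Z)), add(SSSZ, add(Z, Z))))))))))
  →22  S(S(S(S(S(S(mul(add(Z, add(SZ, Z)), add(SSSZ, add(Z, Z)))))))))
  →23  S(S(S(S(S(S(mul(add(SZ, Z), add(SSSZ, add(Z, Z)))))))))
  →24  S(S(S(S(S(S(mul(S(add(Z, Z)), add(SSSZ, add(Z, Z)))))))))
  →25  S(S(S(S(S(S(add(add(SSSZ, add(Z, Z)), mul(add(Z, Z), add(SSSZ, add(Z, Z))))))))))
  →26  S(S(S(S(S(S(add(S(add(SSZ, add(Z, Z))), mul(add(Z, Z), add(SSSZ, add(Z, Z))))))))))
  →27  S(S(S(S(S(S(S(add(add(SSZ, add(Z, Z)), mul(add(Z, Z), add(SSSZ, add(Z, Z)))))))))))
  →28  S(S(S(S(S(S(S(add(S(add(SZ, add(Z, Z))), mul(add(Z, Z), add(SSSZ, add(Z, Z)))))))))))
  →29  S(S(S(S(S(S(S(S(add(add(SZ, add(Z, Z)), mul(add(Z, Z), add(SSSZ, add(Z, Z))))))))))))
  →30  S(S(S(S(S(S(S(S(add(S(add(Z, add(Z, Z))), mul(add(Z, Z), add(SSSZ, add(Z, Z))))))))))))
  →31  S(S(S(S(S(S(S(S(S(add(add(Z, add(Z, Z)), mul(add(Z, Z), add(SSSZ, add(Z, Z)))))))))))))
  →32  S(S(S(S(S(S(S(S(S(add(add(Z, Z), mul(add(Z, Z), add(SSSZ, add(Z, Z)))))))))))))
  →33  S(S(S(S(S(S(S(S(S(add(Z, mul(add(Z, Z), add(SSSZ, add(Z, Z)))))))))))))
  →34  S(S(S(S(S(S(S(S(S(mul(add(Z, Z), add(SSSZ, add(Z, Z))))))))))))
  →35  S(S(S(S(S(S(S(S(S(mul(Z, add(SSSZ, add(Z, Z))))))))))))
  →36  S^9(Z)

Answer: normal form = S^9(Z)  (in 36 steps)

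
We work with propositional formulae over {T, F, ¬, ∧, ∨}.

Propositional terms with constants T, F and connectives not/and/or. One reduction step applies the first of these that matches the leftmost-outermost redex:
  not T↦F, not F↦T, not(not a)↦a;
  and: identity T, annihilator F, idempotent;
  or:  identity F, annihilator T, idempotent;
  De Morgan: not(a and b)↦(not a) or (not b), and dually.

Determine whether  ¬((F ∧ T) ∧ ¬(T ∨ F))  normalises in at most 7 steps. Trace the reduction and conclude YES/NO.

  start: ¬((F ∧ T) ∧ ¬(T ∨ F))
  →1  ¬(F ∧ T) ∨ ¬¬(T ∨ F)
  →2  (¬F ∨ ¬T) ∨ ¬¬(T ∨ F)
  →3  (T ∨ ¬T) ∨ ¬¬(T ∨ F)
  →4  T ∨ ¬¬(T ∨ F)
  →5  T

Answer: YES — reaches normal form T in 5 ≤ 7 steps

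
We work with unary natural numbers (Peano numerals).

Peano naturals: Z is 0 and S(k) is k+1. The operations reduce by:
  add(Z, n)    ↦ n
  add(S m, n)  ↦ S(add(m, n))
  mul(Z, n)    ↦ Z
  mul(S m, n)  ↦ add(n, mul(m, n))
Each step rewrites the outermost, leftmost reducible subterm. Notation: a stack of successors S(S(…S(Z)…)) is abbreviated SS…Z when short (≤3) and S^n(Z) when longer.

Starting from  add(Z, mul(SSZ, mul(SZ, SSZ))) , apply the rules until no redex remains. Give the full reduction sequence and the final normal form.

Answer: normal form = S^4(Z)  (in 20 steps)

Working:
  start: add(Z, mul(SSZ, mul(SZ, SSZ)))
  [1] mul(SSZ, mul(SZ, SSZ))
  [2] add(mul(SZ, SSZ), mul(SZ, mul(SZ, SSZ)))
  [3] add(add(SSZ, mul(Z, SSZ)), mul(SZ, mul(SZ, SSZ)))
  [4] add(S(add(SZ, mul(Z, SSZ))), mul(SZ, mul(SZ, SSZ)))
  [5] S(add(add(SZ, mul(Z, SSZ)), mul(SZ, mul(SZ, SSZ))))
  [6] S(add(S(add(Z, mul(Z, SSZ))), mul(SZ, mul(SZ, SSZ))))
  [7] S(S(add(add(Z, mul(Z, SSZ)), mul(SZ, mul(SZ, SSZ)))))
  [8] S(S(add(mul(Z, SSZ), mul(SZ, mul(SZ, SSZ)))))
  [9] S(S(add(Z, mul(SZ, mul(SZ, SSZ)))))
  [10] S(S(mul(SZ, mul(SZ, SSZ))))
  [11] S(S(add(mul(SZ, SSZ), mul(Z, mul(SZ, SSZ)))))
  [12] S(S(add(add(SSZ, mul(Z, SSZ)), mul(Z, mul(SZ, SSZ)))))
  [13] S(S(add(S(add(SZ, mul(Z, SSZ))), mul(Z, mul(SZ, SSZ)))))
  [14] S(S(S(add(add(SZ, mul(Z, SSZ)), mul(Z, mul(SZ, SSZ))))))
  [15] S(S(S(add(S(add(Z, mul(Z, SSZ))), mul(Z, mul(SZ, SSZ))))))
  [16] S(S(S(S(add(add(Z, mul(Z, SSZ)), mul(Z, mul(SZ, SSZ)))))))
  [17] S(S(S(S(add(mul(Z, SSZ), mul(Z, mul(SZ, SSZ)))))))
  [18] S(S(S(S(add(Z, mul(Z, mul(SZ, SSZ)))))))
  [19] S(S(S(S(mul(Z, mul(SZ, SSZ))))))
  [20] S^4(Z)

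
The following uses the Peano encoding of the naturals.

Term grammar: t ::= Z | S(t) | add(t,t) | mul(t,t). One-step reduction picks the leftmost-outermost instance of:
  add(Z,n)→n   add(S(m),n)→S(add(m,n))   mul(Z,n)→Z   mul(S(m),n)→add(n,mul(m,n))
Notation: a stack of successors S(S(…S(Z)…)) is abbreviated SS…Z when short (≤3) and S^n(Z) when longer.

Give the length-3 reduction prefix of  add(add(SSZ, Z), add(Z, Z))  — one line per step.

Answer: after 3 steps: S(add(S(add(Z, Z)), add(Z, Z)))

Reduction:
  start: add(add(SSZ, Z), add(Z, Z))
  step 1: add(S(add(SZ, Z)), add(Z, Z))
  step 2: S(add(add(SZ, Z), add(Z, Z)))
  step 3: S(add(S(add(Z, Z)), add(Z, Z)))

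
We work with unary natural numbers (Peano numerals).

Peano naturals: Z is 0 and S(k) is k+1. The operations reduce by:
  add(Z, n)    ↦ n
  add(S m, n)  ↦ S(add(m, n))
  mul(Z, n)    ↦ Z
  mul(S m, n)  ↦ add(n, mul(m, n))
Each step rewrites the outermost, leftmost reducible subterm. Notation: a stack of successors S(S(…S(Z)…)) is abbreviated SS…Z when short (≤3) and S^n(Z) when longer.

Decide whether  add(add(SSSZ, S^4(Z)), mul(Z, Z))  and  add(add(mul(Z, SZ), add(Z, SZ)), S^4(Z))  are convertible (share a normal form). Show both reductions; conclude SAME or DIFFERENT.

Answer: DIFFERENT — A ⇓ S^7(Z), B ⇓ S^5(Z)

Derivation:
Term A:
  start: add(add(SSSZ, S^4(Z)), mul(Z, Z))
  [1] add(S(add(SSZ, S^4(Z))), mul(Z, Z))
  [2] S(add(add(SSZ, S^4(Z)), mul(Z, Z)))
  [3] S(add(S(add(SZ, S^4(Z))), mul(Z, Z)))
  [4] S(S(add(add(SZ, S^4(Z)), mul(Z, Z))))
  [5] S(S(add(S(add(Z, S^4(Z))), mul(Z, Z))))
  [6] S(S(S(add(add(Z, S^4(Z)), mul(Z, Z)))))
  [7] S(S(S(add(S^4(Z), mul(Z, Z)))))
  [8] S(S(S(S(add(SSSZ, mul(Z, Z))))))
  [9] S(S(S(S(S(add(SSZ, mul(Z, Z)))))))
  [10] S(S(S(S(S(S(add(SZ, mul(Z, Z))))))))
  [11] S(S(S(S(S(S(S(add(Z, mul(Z, Z)))))))))
  [12] S(S(S(S(S(S(S(mul(Z, Z))))))))
  [13] S^7(Z)

Term B:
  start: add(add(mul(Z, SZ), add(Z, SZ)), S^4(Z))
  [1] add(add(Z, add(Z, SZ)), S^4(Z))
  [2] add(add(Z, SZ), S^4(Z))
  [3] add(SZ, S^4(Z))
  [4] S(add(Z, S^4(Z)))
  [5] S^5(Z)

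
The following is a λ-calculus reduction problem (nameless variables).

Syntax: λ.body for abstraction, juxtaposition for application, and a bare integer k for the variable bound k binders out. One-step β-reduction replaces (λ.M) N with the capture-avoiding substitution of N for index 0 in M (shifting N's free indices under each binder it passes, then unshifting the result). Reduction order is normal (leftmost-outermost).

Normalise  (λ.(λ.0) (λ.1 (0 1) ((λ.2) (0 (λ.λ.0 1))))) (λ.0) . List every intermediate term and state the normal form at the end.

Answer: normal form = λ.0 (λ.0) (λ.0)  (in 4 steps)

Derivation:
  start: (λ.(λ.0) (λ.1 (0 1) ((λ.2) (0 (λ.λ.0 1))))) (λ.0)
  [1] (λ.0) (λ.(λ.0) (0 (λ.0)) ((λ.λ.0) (0 (λ.λ.0 1))))
  [2] λ.(λ.0) (0 (λ.0)) ((λ.λ.0) (0 (λ.λ.0 1)))
  [3] λ.0 (λ.0) ((λ.λ.0) (0 (λ.λ.0 1)))
  [4] λ.0 (λ.0) (λ.0)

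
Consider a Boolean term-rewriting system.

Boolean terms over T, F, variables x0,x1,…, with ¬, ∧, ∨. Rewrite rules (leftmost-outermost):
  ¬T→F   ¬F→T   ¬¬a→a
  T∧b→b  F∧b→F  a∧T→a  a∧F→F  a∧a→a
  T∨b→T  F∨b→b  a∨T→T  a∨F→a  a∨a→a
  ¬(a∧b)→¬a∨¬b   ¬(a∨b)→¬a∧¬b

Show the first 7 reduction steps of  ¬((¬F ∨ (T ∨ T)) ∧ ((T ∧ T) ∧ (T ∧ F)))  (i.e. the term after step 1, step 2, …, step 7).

  start: ¬((¬F ∨ (T ∨ T)) ∧ ((T ∧ T) ∧ (T ∧ F)))
  →1  ¬(¬F ∨ (T ∨ T)) ∨ ¬((T ∧ T) ∧ (T ∧ F))
  →2  (¬¬F ∧ ¬(T ∨ T)) ∨ ¬((T ∧ T) ∧ (T ∧ F))
  →3  (F ∧ ¬(T ∨ T)) ∨ ¬((T ∧ T) ∧ (T ∧ F))
  →4  F ∨ ¬((T ∧ T) ∧ (T ∧ F))
  →5  ¬((T ∧ T) ∧ (T ∧ F))
  →6  ¬(T ∧ T) ∨ ¬(T ∧ F)
  →7  (¬T ∨ ¬T) ∨ ¬(T ∧ F)

Answer: after 7 steps: (¬T ∨ ¬T) ∨ ¬(T ∧ F)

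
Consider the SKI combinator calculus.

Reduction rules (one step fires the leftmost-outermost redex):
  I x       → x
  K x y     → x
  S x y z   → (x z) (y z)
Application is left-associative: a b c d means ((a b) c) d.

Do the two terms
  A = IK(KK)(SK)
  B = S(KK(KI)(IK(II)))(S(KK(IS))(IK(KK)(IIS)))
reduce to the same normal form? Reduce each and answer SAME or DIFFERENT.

Term A:
  start: IK(KK)(SK)
  step 1: K(KK)(SK)
  step 2: KK

Term B:
  start: S(KK(KI)(IK(II)))(S(KK(IS))(IK(KK)(IIS)))
  step 1: S(K(IK(II)))(S(KK(IS))(IK(KK)(IIS)))
  step 2: S(K(K(II)))(S(KK(IS))(IK(KK)(IIS)))
  step 3: S(K(KI))(S(KK(IS))(IK(KK)(IIS)))
  step 4: S(K(KI))(SK(IK(KK)(IIS)))
  step 5: S(K(KI))(SK(K(KK)(IIS)))
  step 6: S(K(KI))(SK(KK))

Answer: DIFFERENT — A ⇓ KK, B ⇓ S(K(KI))(SK(KK))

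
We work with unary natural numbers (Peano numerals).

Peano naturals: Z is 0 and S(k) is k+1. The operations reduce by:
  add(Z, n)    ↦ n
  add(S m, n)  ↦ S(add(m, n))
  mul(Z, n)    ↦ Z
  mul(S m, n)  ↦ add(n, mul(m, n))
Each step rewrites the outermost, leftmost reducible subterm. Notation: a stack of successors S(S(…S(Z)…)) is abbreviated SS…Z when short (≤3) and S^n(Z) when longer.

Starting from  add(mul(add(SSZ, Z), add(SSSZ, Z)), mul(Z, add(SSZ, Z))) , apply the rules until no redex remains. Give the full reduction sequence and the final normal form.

  start: add(mul(add(SSZ, Z), add(SSSZ, Z)), mul(Z, add(SSZ, Z)))
  [1] add(mul(S(add(SZ, Z)), add(SSSZ, Z)), mul(Z, add(SSZ, Z)))
  [2] add(add(add(SSSZ, Z), mul(add(SZ, Z), add(SSSZ, Z))), mul(Z, add(SSZ, Z)))
  [3] add(add(S(add(SSZ, Z)), mul(add(SZ, Z), add(SSSZ, Z))), mul(Z, add(SSZ, Z)))
  [4] add(S(add(add(SSZ, Z), mul(add(SZ, Z), add(SSSZ, Z)))), mul(Z, add(SSZ, Z)))
  [5] S(add(add(add(SSZ, Z), mul(add(SZ, Z), add(SSSZ, Z))), mul(Z, add(SSZ, Z))))
  [6] S(add(add(S(add(SZ, Z)), mul(add(SZ, Z), add(SSSZ, Z))), mul(Z, add(SSZ, Z))))
  [7] S(add(S(add(add(SZ, Z), mul(add(SZ, Z), add(SSSZ, Z)))), mul(Z, add(SSZ, Z))))
  [8] S(S(add(add(add(SZ, Z), mul(add(SZ, Z), add(SSSZ, Z))), mul(Z, add(SSZ, Z)))))
  [9] S(S(add(add(S(add(Z, Z)), mul(add(SZ, Z), add(SSSZ, Z))), mul(Z, add(SSZ, Z)))))
  [10] S(S(add(S(add(add(Z, Z), mul(add(SZ, Z), add(SSSZ, Z)))), mul(Z, add(SSZ, Z)))))
  [11] S(S(S(add(add(add(Z, Z), mul(add(SZ, Z), add(SSSZ, Z))), mul(Z, add(SSZ, Z))))))
  [12] S(S(S(add(add(Z, mul(add(SZ, Z), add(SSSZ, Z))), mul(Z, add(SSZ, Z))))))
  [13] S(S(S(add(mul(add(SZ, Z), add(SSSZ, Z)), mul(Z, add(SSZ, Z))))))
  [14] S(S(S(add(mul(S(add(Z, Z)), add(SSSZ, Z)), mul(Z, add(SSZ, Z))))))
  [15] S(S(S(add(add(add(SSSZ, Z), mul(add(Z, Z), add(SSSZ, Z))), mul(Z, add(SSZ, Z))))))
  [16] S(S(S(add(add(S(add(SSZ, Z)), mul(add(Z, Z), add(SSSZ, Z))), mul(Z, add(SSZ, Z))))))
  [17] S(S(S(add(S(add(add(SSZ, Z), mul(add(Z, Z), add(SSSZ, Z)))), mul(Z, add(SSZ, Z))))))
  [18] S(S(S(S(add(add(add(SSZ, Z), mul(add(Z, Z), add(SSSZ, Z))), mul(Z, add(SSZ, Z)))))))
  [19] S(S(S(S(add(add(S(add(SZ, Z)), mul(add(Z, Z), add(SSSZ, Z))), mul(Z, add(SSZ, Z)))))))
  [20] S(S(S(S(add(S(add(add(SZ, Z), mul(add(Z, Z), add(SSSZ, Z)))), mul(Z, add(SSZ, Z)))))))
  [21] S(S(S(S(S(add(add(add(SZ, Z), mul(add(Z, Z), add(SSSZ, Z))), mul(Z, add(SSZ, Z))))))))
  [22] S(S(S(S(S(add(add(S(add(Z, Z)), mul(add(Z, Z), add(SSSZ, Z))), mul(Z, add(SSZ, Z))))))))
  [23] S(S(S(S(S(add(S(add(add(Z, Z), mul(add(Z, Z), add(SSSZ, Z)))), mul(Z, add(SSZ, Z))))))))
  [24] S(S(S(S(S(S(add(add(add(Z, Z), mul(add(Z, Z), add(SSSZ, Z))), mul(Z, add(SSZ, Z)))))))))
  [25] S(S(S(S(S(S(add(add(Z, mul(add(Z, Z), add(SSSZ, Z))), mul(Z, add(SSZ, Z)))))))))
  [26] S(S(S(S(S(S(add(mul(add(Z, Z), add(SSSZ, Z)), mul(Z, add(SSZ, Z)))))))))
  [27] S(S(S(S(S(S(add(mul(Z, add(SSSZ, Z)), mul(Z, add(SSZ, Z)))))))))
  [28] S(S(S(S(S(S(add(Z, mul(Z, add(SSZ, Z)))))))))
  [29] S(S(S(S(S(S(mul(Z, add(SSZ, Z))))))))
  [30] S^6(Z)

Answer: normal form = S^6(Z)  (in 30 steps)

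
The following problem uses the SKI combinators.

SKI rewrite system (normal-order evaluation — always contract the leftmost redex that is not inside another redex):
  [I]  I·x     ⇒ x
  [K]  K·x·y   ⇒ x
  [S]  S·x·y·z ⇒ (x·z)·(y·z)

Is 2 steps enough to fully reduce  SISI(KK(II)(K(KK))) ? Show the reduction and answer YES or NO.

  start: SISI(KK(II)(K(KK)))
  →1  II(SI)(KK(II)(K(KK)))
  →2  I(SI)(KK(II)(K(KK)))

Answer: NO — after 2 steps the term is I(SI)(KK(II)(K(KK))), not yet normal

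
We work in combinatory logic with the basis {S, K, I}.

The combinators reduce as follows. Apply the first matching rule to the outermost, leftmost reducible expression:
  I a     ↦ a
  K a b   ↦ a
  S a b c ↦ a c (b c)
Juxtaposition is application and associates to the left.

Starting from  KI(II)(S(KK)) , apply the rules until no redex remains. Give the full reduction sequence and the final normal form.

Answer: normal form = S(KK)  (in 2 steps)

Working:
  start: KI(II)(S(KK))
  →1  I(S(KK))
  →2  S(KK)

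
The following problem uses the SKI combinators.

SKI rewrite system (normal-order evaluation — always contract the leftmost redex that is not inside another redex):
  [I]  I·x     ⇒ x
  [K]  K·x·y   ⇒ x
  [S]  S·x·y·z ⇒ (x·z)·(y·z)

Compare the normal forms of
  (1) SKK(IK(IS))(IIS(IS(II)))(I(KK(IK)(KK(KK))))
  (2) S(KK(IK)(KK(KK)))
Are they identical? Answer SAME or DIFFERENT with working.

Term A:
  start: SKK(IK(IS))(IIS(IS(II)))(I(KK(IK)(KK(KK))))
  [1] K(IK(IS))(K(IK(IS)))(IIS(IS(II)))(I(KK(IK)(KK(KK))))
  [2] IK(IS)(IIS(IS(II)))(I(KK(IK)(KK(KK))))
  [3] K(IS)(IIS(IS(II)))(I(KK(IK)(KK(KK))))
  [4] IS(I(KK(IK)(KK(KK))))
  [5] S(I(KK(IK)(KK(KK))))
  [6] S(KK(IK)(KK(KK)))
  [7] S(K(KK(KK)))
  [8] S(KK)

Term B:
  start: S(KK(IK)(KK(KK)))
  [1] S(K(KK(KK)))
  [2] S(KK)

Answer: SAME — A ⇓ S(KK), B ⇓ S(KK)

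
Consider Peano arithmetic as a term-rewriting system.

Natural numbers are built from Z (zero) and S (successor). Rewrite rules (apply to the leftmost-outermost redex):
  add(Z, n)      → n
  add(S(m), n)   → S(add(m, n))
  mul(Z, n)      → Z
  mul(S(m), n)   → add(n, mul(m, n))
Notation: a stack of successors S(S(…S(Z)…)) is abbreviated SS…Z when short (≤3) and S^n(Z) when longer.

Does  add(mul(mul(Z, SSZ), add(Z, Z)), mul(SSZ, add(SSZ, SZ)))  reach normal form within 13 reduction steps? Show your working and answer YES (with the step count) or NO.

Answer: NO — after 13 steps the term is S(S(S(add(S(add(SZ, SZ)), mul(Z, add(SSZ, SZ)))))), not yet normal

Working:
  start: add(mul(mul(Z, SSZ), add(Z, Z)), mul(SSZ, add(SSZ, SZ)))
  [1] add(mul(Z, add(Z, Z)), mul(SSZ, add(SSZ, SZ)))
  [2] add(Z, mul(SSZ, add(SSZ, SZ)))
  [3] mul(SSZ, add(SSZ, SZ))
  [4] add(add(SSZ, SZ), mul(SZ, add(SSZ, SZ)))
  [5] add(S(add(SZ, SZ)), mul(SZ, add(SSZ, SZ)))
  [6] S(add(add(SZ, SZ), mul(SZ, add(SSZ, SZ))))
  [7] S(add(S(add(Z, SZ)), mul(SZ, add(SSZ, SZ))))
  [8] S(S(add(add(Z, SZ), mul(SZ, add(SSZ, SZ)))))
  [9] S(S(add(SZ, mul(SZ, add(SSZ, SZ)))))
  [10] S(S(S(add(Z, mul(SZ, add(SSZ, SZ))))))
  [11] S(S(S(mul(SZ, add(SSZ, SZ)))))
  [12] S(S(S(add(add(SSZ, SZ), mul(Z, add(SSZ, SZ))))))
  [13] S(S(S(add(S(add(SZ, SZ)), mul(Z, add(SSZ, SZ))))))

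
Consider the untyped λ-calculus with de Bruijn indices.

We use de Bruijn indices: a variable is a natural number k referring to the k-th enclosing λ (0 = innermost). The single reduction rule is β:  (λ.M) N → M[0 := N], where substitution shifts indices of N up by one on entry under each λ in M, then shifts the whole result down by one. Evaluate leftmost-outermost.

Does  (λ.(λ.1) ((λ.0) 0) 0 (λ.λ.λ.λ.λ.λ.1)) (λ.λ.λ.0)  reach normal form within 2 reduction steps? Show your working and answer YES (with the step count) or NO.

  start: (λ.(λ.1) ((λ.0) 0) 0 (λ.λ.λ.λ.λ.λ.1)) (λ.λ.λ.0)
  →1  (λ.λ.λ.λ.0) ((λ.0) (λ.λ.λ.0)) (λ.λ.λ.0) (λ.λ.λ.λ.λ.λ.1)
  →2  (λ.λ.λ.0) (λ.λ.λ.0) (λ.λ.λ.λ.λ.λ.1)

Answer: NO — after 2 steps the term is (λ.λ.λ.0) (λ.λ.λ.0) (λ.λ.λ.λ.λ.λ.1), not yet normal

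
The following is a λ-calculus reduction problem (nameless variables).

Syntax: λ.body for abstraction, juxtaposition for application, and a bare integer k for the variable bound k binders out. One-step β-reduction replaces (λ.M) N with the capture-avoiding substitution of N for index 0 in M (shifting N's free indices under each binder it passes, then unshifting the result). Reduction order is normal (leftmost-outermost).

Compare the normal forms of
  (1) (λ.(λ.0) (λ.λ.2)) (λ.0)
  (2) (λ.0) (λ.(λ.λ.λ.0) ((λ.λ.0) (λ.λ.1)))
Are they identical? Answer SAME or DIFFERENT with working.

Term A:
  start: (λ.(λ.0) (λ.λ.2)) (λ.0)
  [1] (λ.0) (λ.λ.λ.0)
  [2] λ.λ.λ.0

Term B:
  start: (λ.0) (λ.(λ.λ.λ.0) ((λ.λ.0) (λ.λ.1)))
  [1] λ.(λ.λ.λ.0) ((λ.λ.0) (λ.λ.1))
  [2] λ.λ.λ.0

Answer: SAME — A ⇓ λ.λ.λ.0, B ⇓ λ.λ.λ.0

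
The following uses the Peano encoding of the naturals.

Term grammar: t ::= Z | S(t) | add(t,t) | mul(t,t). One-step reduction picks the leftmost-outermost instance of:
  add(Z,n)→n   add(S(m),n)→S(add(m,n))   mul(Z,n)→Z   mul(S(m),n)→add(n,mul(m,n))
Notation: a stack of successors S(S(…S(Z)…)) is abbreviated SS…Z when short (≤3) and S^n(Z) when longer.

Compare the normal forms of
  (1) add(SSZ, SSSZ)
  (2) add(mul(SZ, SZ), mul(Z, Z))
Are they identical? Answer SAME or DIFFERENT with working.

Term A:
  start: add(SSZ, SSSZ)
  →1  S(add(SZ, SSSZ))
  →2  S(S(add(Z, SSSZ)))
  →3  S^5(Z)

Term B:
  start: add(mul(SZ, SZ), mul(Z, Z))
  →1  add(add(SZ, mul(Z, SZ)), mul(Z, Z))
  →2  add(S(add(Z, mul(Z, SZ))), mul(Z, Z))
  →3  S(add(add(Z, mul(Z, SZ)), mul(Z, Z)))
  →4  S(add(mul(Z, SZ), mul(Z, Z)))
  →5  S(add(Z, mul(Z, Z)))
  →6  S(mul(Z, Z))
  →7  SZ

Answer: DIFFERENT — A ⇓ S^5(Z), B ⇓ SZ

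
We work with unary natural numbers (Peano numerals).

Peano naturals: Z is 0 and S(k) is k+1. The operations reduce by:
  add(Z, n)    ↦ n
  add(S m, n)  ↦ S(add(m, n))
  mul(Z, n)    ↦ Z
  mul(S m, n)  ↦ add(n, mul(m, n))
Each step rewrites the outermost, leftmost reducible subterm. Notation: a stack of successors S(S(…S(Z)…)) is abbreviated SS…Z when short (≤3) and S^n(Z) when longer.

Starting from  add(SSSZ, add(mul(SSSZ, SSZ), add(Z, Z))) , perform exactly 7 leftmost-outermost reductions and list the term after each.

Answer: after 7 steps: S(S(S(S(add(add(SZ, mul(SSZ, SSZ)), add(Z, Z))))))

Reduction:
  start: add(SSSZ, add(mul(SSSZ, SSZ), add(Z, Z)))
  step 1: S(add(SSZ, add(mul(SSSZ, SSZ), add(Z, Z))))
  step 2: S(S(add(SZ, add(mul(SSSZ, SSZ), add(Z, Z)))))
  step 3: S(S(S(add(Z, add(mul(SSSZ, SSZ), add(Z, Z))))))
  step 4: S(S(S(add(mul(SSSZ, SSZ), add(Z, Z)))))
  step 5: S(S(S(add(add(SSZ, mul(SSZ, SSZ)), add(Z, Z)))))
  step 6: S(S(S(add(S(add(SZ, mul(SSZ, SSZ))), add(Z, Z)))))
  step 7: S(S(S(S(add(add(SZ, mul(SSZ, SSZ)), add(Z, Z))))))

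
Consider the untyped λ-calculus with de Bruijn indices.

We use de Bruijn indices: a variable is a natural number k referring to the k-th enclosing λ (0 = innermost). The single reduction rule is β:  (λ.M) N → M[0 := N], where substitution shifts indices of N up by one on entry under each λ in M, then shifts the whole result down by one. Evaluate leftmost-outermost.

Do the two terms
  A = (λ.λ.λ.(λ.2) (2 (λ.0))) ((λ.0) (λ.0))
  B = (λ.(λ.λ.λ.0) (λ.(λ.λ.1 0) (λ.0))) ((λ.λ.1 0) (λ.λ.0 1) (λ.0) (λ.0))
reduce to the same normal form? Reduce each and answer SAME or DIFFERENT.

Term A:
  start: (λ.λ.λ.(λ.2) (2 (λ.0))) ((λ.0) (λ.0))
  →1  λ.λ.(λ.2) ((λ.0) (λ.0) (λ.0))
  →2  λ.λ.1

Term B:
  start: (λ.(λ.λ.λ.0) (λ.(λ.λ.1 0) (λ.0))) ((λ.λ.1 0) (λ.λ.0 1) (λ.0) (λ.0))
  →1  (λ.λ.λ.0) (λ.(λ.λ.1 0) (λ.0))
  →2  λ.λ.0

Answer: DIFFERENT — A ⇓ λ.λ.1, B ⇓ λ.λ.0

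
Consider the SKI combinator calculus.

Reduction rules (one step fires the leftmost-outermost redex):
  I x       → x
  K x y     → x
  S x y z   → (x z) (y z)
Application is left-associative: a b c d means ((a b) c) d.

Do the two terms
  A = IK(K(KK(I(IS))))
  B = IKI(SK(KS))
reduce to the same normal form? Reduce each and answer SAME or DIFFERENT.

Answer: DIFFERENT — A ⇓ K(KK), B ⇓ I

Reduction:
Term A:
  start: IK(K(KK(I(IS))))
  step 1: K(K(KK(I(IS))))
  step 2: K(KK)

Term B:
  start: IKI(SK(KS))
  step 1: KI(SK(KS))
  step 2: I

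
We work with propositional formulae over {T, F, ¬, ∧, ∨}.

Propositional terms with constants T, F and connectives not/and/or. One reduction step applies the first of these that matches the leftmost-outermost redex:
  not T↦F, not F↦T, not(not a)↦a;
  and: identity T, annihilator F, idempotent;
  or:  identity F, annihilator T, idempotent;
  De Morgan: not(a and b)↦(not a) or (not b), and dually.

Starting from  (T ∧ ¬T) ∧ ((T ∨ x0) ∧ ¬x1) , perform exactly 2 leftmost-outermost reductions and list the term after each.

  start: (T ∧ ¬T) ∧ ((T ∨ x0) ∧ ¬x1)
  step 1: ¬T ∧ ((T ∨ x0) ∧ ¬x1)
  step 2: F ∧ ((T ∨ x0) ∧ ¬x1)

Answer: after 2 steps: F ∧ ((T ∨ x0) ∧ ¬x1)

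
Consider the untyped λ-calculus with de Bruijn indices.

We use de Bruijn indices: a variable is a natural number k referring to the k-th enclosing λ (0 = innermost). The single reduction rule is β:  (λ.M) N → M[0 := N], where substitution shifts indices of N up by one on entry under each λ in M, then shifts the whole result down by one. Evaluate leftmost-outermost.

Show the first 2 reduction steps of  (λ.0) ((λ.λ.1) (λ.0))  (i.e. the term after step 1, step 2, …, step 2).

Answer: after 2 steps: λ.λ.0

Derivation:
  start: (λ.0) ((λ.λ.1) (λ.0))
  step 1: (λ.λ.1) (λ.0)
  step 2: λ.λ.0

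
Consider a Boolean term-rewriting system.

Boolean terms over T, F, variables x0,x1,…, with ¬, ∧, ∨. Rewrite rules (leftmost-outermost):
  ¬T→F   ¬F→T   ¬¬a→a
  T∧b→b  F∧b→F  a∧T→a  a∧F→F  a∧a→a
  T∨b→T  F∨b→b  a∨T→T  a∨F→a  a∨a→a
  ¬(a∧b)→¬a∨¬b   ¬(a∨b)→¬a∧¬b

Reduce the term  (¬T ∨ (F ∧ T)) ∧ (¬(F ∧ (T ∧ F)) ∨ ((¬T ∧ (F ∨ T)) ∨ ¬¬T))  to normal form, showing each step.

  start: (¬T ∨ (F ∧ T)) ∧ (¬(F ∧ (T ∧ F)) ∨ ((¬T ∧ (F ∨ T)) ∨ ¬¬T))
  →1  (F ∨ (F ∧ T)) ∧ (¬(F ∧ (T ∧ F)) ∨ ((¬T ∧ (F ∨ T)) ∨ ¬¬T))
  →2  (F ∧ T) ∧ (¬(F ∧ (T ∧ F)) ∨ ((¬T ∧ (F ∨ T)) ∨ ¬¬T))
  →3  F ∧ (¬(F ∧ (T ∧ F)) ∨ ((¬T ∧ (F ∨ T)) ∨ ¬¬T))
  →4  F

Answer: normal form = F  (in 4 steps)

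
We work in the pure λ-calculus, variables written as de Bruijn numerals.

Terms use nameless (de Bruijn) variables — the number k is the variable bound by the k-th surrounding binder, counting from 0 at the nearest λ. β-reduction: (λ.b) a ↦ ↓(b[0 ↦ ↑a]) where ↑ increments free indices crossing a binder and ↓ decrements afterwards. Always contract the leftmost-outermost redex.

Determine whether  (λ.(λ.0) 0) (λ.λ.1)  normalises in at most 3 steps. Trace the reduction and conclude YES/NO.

  start: (λ.(λ.0) 0) (λ.λ.1)
  step 1: (λ.0) (λ.λ.1)
  step 2: λ.λ.1

Answer: YES — reaches normal form λ.λ.1 in 2 ≤ 3 steps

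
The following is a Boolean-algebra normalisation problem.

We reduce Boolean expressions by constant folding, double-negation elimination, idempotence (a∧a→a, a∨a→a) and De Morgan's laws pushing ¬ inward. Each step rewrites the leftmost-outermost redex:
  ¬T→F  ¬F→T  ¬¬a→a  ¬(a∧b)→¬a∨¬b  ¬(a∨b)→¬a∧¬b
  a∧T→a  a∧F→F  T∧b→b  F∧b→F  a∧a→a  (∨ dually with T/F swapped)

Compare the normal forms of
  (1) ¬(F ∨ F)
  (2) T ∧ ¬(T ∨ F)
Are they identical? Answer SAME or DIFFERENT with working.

Term A:
  start: ¬(F ∨ F)
  →1  ¬F ∧ ¬F
  →2  ¬F
  →3  T

Term B:
  start: T ∧ ¬(T ∨ F)
  →1  ¬(T ∨ F)
  →2  ¬T ∧ ¬F
  →3  F ∧ ¬F
  →4  F

Answer: DIFFERENT — A ⇓ T, B ⇓ F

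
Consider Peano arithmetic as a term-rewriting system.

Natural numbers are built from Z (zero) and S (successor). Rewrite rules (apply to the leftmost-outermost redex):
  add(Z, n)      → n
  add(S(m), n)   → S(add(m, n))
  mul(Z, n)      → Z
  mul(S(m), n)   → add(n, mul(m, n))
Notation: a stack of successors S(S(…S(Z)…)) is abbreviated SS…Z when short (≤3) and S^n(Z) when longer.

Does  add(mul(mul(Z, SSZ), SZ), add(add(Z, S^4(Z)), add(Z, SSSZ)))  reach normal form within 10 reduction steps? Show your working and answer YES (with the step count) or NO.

  start: add(mul(mul(Z, SSZ), SZ), add(add(Z, S^4(Z)), add(Z, SSSZ)))
  [1] add(mul(Z, SZ), add(add(Z, S^4(Z)), add(Z, SSSZ)))
  [2] add(Z, add(add(Z, S^4(Z)), add(Z, SSSZ)))
  [3] add(add(Z, S^4(Z)), add(Z, SSSZ))
  [4] add(S^4(Z), add(Z, SSSZ))
  [5] S(add(SSSZ, add(Z, SSSZ)))
  [6] S(S(add(SSZ, add(Z, SSSZ))))
  [7] S(S(S(add(SZ, add(Z, SSSZ)))))
  [8] S(S(S(S(add(Z, add(Z, SSSZ))))))
  [9] S(S(S(S(add(Z, SSSZ)))))
  [10] S^7(Z)

Answer: YES — reaches normal form S^7(Z) in 10 ≤ 10 steps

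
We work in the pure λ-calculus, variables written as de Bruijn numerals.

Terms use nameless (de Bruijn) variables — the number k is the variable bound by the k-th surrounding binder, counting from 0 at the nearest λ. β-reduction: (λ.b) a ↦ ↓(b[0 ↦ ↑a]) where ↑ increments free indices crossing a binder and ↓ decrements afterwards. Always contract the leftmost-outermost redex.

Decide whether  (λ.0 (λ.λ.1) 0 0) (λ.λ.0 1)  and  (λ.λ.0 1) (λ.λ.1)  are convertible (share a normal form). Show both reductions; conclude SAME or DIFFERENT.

Term A:
  start: (λ.0 (λ.λ.1) 0 0) (λ.λ.0 1)
  →1  (λ.λ.0 1) (λ.λ.1) (λ.λ.0 1) (λ.λ.0 1)
  →2  (λ.0 (λ.λ.1)) (λ.λ.0 1) (λ.λ.0 1)
  →3  (λ.λ.0 1) (λ.λ.1) (λ.λ.0 1)
  →4  (λ.0 (λ.λ.1)) (λ.λ.0 1)
  →5  (λ.λ.0 1) (λ.λ.1)
  →6  λ.0 (λ.λ.1)

Term B:
  start: (λ.λ.0 1) (λ.λ.1)
  →1  λ.0 (λ.λ.1)

Answer: SAME — A ⇓ λ.0 (λ.λ.1), B ⇓ λ.0 (λ.λ.1)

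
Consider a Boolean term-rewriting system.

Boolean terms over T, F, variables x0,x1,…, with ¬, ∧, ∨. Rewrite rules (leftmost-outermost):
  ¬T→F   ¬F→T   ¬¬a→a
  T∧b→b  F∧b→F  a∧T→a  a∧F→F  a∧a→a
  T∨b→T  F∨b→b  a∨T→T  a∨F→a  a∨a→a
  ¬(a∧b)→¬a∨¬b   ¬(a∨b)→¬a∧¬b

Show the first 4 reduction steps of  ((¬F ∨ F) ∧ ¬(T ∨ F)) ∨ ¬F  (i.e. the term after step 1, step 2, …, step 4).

Answer: after 4 steps: (¬T ∧ ¬F) ∨ ¬F

Reduction:
  start: ((¬F ∨ F) ∧ ¬(T ∨ F)) ∨ ¬F
  step 1: (¬F ∧ ¬(T ∨ F)) ∨ ¬F
  step 2: (T ∧ ¬(T ∨ F)) ∨ ¬F
  step 3: ¬(T ∨ F) ∨ ¬F
  step 4: (¬T ∧ ¬F) ∨ ¬F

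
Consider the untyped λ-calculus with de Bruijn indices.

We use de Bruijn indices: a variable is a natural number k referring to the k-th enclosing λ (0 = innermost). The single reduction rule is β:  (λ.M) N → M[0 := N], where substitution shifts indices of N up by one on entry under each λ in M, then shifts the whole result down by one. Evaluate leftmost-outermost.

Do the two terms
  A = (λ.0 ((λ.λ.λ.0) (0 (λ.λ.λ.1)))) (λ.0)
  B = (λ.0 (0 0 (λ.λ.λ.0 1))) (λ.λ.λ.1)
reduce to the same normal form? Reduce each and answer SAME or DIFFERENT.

Answer: DIFFERENT — A ⇓ λ.λ.0, B ⇓ λ.λ.1

Derivation:
Term A:
  start: (λ.0 ((λ.λ.λ.0) (0 (λ.λ.λ.1)))) (λ.0)
  [1] (λ.0) ((λ.λ.λ.0) ((λ.0) (λ.λ.λ.1)))
  [2] (λ.λ.λ.0) ((λ.0) (λ.λ.λ.1))
  [3] λ.λ.0

Term B:
  start: (λ.0 (0 0 (λ.λ.λ.0 1))) (λ.λ.λ.1)
  [1] (λ.λ.λ.1) ((λ.λ.λ.1) (λ.λ.λ.1) (λ.λ.λ.0 1))
  [2] λ.λ.1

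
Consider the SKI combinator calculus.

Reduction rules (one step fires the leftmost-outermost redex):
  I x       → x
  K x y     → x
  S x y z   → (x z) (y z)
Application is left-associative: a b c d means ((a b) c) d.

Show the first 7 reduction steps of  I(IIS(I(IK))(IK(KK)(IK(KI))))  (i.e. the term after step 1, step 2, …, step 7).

  start: I(IIS(I(IK))(IK(KK)(IK(KI))))
  →1  IIS(I(IK))(IK(KK)(IK(KI)))
  →2  IS(I(IK))(IK(KK)(IK(KI)))
  →3  S(I(IK))(IK(KK)(IK(KI)))
  →4  S(IK)(IK(KK)(IK(KI)))
  →5  SK(IK(KK)(IK(KI)))
  →6  SK(K(KK)(IK(KI)))
  →7  SK(KK)

Answer: after 7 steps: SK(KK)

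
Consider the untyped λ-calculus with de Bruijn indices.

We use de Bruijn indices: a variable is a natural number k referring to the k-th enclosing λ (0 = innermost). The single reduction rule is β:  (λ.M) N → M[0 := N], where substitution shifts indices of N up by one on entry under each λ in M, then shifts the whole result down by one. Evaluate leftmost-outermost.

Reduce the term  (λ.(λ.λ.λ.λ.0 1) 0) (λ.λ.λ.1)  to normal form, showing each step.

  start: (λ.(λ.λ.λ.λ.0 1) 0) (λ.λ.λ.1)
  [1] (λ.λ.λ.λ.0 1) (λ.λ.λ.1)
  [2] λ.λ.λ.0 1

Answer: normal form = λ.λ.λ.0 1  (in 2 steps)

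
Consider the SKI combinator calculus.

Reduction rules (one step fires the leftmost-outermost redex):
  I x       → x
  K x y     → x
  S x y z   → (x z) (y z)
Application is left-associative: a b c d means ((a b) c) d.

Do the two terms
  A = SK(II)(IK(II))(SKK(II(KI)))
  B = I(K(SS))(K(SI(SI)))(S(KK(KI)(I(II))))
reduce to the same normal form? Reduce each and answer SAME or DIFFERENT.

Term A:
  start: SK(II)(IK(II))(SKK(II(KI)))
  [1] K(IK(II))(II(IK(II)))(SKK(II(KI)))
  [2] IK(II)(SKK(II(KI)))
  [3] K(II)(SKK(II(KI)))
  [4] II
  [5] I

Term B:
  start: I(K(SS))(K(SI(SI)))(S(KK(KI)(I(II))))
  [1] K(SS)(K(SI(SI)))(S(KK(KI)(I(II))))
  [2] SS(S(KK(KI)(I(II))))
  [3] SS(S(K(I(II))))
  [4] SS(S(K(II)))
  [5] SS(S(KI))

Answer: DIFFERENT — A ⇓ I, B ⇓ SS(S(KI))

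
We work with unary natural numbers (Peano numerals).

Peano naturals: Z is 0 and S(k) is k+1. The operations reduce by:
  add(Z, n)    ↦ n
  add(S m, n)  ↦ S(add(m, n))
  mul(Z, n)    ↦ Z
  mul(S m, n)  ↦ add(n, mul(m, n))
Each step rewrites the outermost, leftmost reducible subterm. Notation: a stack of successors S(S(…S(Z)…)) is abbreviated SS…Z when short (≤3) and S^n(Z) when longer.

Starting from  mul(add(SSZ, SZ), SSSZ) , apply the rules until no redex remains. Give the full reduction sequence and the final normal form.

  start: mul(add(SSZ, SZ), SSSZ)
  [1] mul(S(add(SZ, SZ)), SSSZ)
  [2] add(SSSZ, mul(add(SZ, SZ), SSSZ))
  [3] S(add(SSZ, mul(add(SZ, SZ), SSSZ)))
  [4] S(S(add(SZ, mul(add(SZ, SZ), SSSZ))))
  [5] S(S(S(add(Z, mul(add(SZ, SZ), SSSZ)))))
  [6] S(S(S(mul(add(SZ, SZ), SSSZ))))
  [7] S(S(S(mul(S(add(Z, SZ)), SSSZ))))
  [8] S(S(S(add(SSSZ, mul(add(Z, SZ), SSSZ)))))
  [9] S(S(S(S(add(SSZ, mul(add(Z, SZ), SSSZ))))))
  [10] S(S(S(S(S(add(SZ, mul(add(Z, SZ), SSSZ)))))))
  [11] S(S(S(S(S(S(add(Z, mul(add(Z, SZ), SSSZ))))))))
  [12] S(S(S(S(S(S(mul(add(Z, SZ), SSSZ)))))))
  [13] S(S(S(S(S(S(mul(SZ, SSSZ)))))))
  [14] S(S(S(S(S(S(add(SSSZ, mul(Z, SSSZ))))))))
  [15] S(S(S(S(S(S(S(add(SSZ, mul(Z, SSSZ)))))))))
  [16] S(S(S(S(S(S(S(S(add(SZ, mul(Z, SSSZ))))))))))
  [17] S(S(S(S(S(S(S(S(S(add(Z, mul(Z, SSSZ)))))))))))
  [18] S(S(S(S(S(S(S(S(S(mul(Z, SSSZ))))))))))
  [19] S^9(Z)

Answer: normal form = S^9(Z)  (in 19 steps)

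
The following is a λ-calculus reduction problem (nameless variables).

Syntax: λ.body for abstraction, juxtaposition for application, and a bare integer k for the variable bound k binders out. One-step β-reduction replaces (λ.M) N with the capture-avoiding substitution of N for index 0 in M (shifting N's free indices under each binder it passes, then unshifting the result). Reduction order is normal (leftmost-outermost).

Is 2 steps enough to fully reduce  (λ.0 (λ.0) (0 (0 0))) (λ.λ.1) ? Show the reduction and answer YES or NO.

  start: (λ.0 (λ.0) (0 (0 0))) (λ.λ.1)
  [1] (λ.λ.1) (λ.0) ((λ.λ.1) ((λ.λ.1) (λ.λ.1)))
  [2] (λ.λ.0) ((λ.λ.1) ((λ.λ.1) (λ.λ.1)))

Answer: NO — after 2 steps the term is (λ.λ.0) ((λ.λ.1) ((λ.λ.1) (λ.λ.1))), not yet normal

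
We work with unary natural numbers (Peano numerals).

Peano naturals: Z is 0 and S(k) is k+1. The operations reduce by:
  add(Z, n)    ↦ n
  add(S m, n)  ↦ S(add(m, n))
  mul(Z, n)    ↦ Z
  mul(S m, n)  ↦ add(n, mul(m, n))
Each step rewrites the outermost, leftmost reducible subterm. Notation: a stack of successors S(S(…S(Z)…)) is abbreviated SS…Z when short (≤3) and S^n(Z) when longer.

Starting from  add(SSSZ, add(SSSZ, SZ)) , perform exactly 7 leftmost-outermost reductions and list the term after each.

Answer: after 7 steps: S(S(S(S(S(S(add(Z, SZ)))))))

Working:
  start: add(SSSZ, add(SSSZ, SZ))
  →1  S(add(SSZ, add(SSSZ, SZ)))
  →2  S(S(add(SZ, add(SSSZ, SZ))))
  →3  S(S(S(add(Z, add(SSSZ, SZ)))))
  →4  S(S(S(add(SSSZ, SZ))))
  →5  S(S(S(S(add(SSZ, SZ)))))
  →6  S(S(S(S(S(add(SZ, SZ))))))
  →7  S(S(S(S(S(S(add(Z, SZ)))))))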